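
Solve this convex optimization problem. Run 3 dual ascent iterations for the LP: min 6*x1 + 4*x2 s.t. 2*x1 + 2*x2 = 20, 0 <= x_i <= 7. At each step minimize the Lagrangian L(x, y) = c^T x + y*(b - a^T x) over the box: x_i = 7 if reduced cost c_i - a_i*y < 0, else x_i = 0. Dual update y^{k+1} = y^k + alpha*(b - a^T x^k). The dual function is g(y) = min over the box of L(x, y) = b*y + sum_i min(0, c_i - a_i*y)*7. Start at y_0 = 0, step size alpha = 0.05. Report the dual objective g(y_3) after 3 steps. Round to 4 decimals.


Dual ascent for LP: min 6*x1 + 4*x2, 2*x1 + 2*x2 = 20, 0 <= x_i <= 7
Step 1: y^k = 0.0, reduced costs: (6.0, 4.0)
  x^k = (0.0, 0.0), subgradient = b - a^T x = 20.0
  y^{k+1} = 0.0 + 0.05*20.0 = 1.0
Step 2: y^k = 1.0, reduced costs: (4.0, 2.0)
  x^k = (0.0, 0.0), subgradient = b - a^T x = 20.0
  y^{k+1} = 1.0 + 0.05*20.0 = 2.0
Step 3: y^k = 2.0, reduced costs: (2.0, 0.0)
  x^k = (0.0, 0.0), subgradient = b - a^T x = 20.0
  y^{k+1} = 2.0 + 0.05*20.0 = 3.0
Dual objective at y_3 = 3.0: reduced costs (0.0, -2.0), box minimizer x = (0.0, 7.0)
g(y_3) = b*y + (c1 - a1*y)*x1 + (c2 - a2*y)*x2 = 20*3.0 + 0.0*0.0 + (-2.0)*7.0 = 60.0 + 0.0 - 14.0 = 46.0


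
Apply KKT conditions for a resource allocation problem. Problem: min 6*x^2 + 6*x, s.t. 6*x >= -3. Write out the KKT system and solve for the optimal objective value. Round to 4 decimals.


Step 1: Try lambda = 0 (constraint inactive).
Stationarity: 2*6*x + 6 = 0
x* = -6/(2*6) = -0.5
Check constraint: 6*-0.5 = -3.0 >= -3 -- satisfied.
Step 2: Compute optimal value.
f(x*) = 6*(-0.5)^2 + 6*(-0.5) = -1.5


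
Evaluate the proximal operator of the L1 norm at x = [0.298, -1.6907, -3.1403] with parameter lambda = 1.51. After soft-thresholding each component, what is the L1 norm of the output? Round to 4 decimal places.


Soft-thresholding with lambda = 1.51:
prox(0.298) = sign(0.298)*max(|0.298| - 1.51, 0) = 0.0
prox(-1.6907) = sign(-1.6907)*max(|-1.6907| - 1.51, 0) = -0.1807
prox(-3.1403) = sign(-3.1403)*max(|-3.1403| - 1.51, 0) = -1.6303
prox(x) = [0.0, -0.1807, -1.6303]
||prox(x)||_1 = 0.0 + 0.1807 + 1.6303 = 1.811


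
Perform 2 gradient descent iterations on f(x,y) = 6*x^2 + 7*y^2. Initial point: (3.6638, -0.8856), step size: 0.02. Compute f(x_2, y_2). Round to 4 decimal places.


Gradient descent on f(x,y) = 6*x^2 + 7*y^2.
Starting point: (3.6638, -0.8856), alpha = 0.02
Step 1: grad_x = 2*6*3.6638 = 43.9656, grad_y = 2*7*-0.8856 = -12.3984
  x_1 = 3.6638 - 0.02*43.9656 = 2.7845
  y_1 = -0.8856 - 0.02*-12.3984 = -0.6376
Step 2: grad_x = 2*6*2.7845 = 33.4139, grad_y = 2*7*-0.6376 = -8.9268
  x_2 = 2.7845 - 0.02*33.4139 = 2.1162
  y_2 = -0.6376 - 0.02*-8.9268 = -0.4591
f(2.1162, -0.4591) = 6*2.1162^2 + 7*(-0.4591)^2 = 28.3455


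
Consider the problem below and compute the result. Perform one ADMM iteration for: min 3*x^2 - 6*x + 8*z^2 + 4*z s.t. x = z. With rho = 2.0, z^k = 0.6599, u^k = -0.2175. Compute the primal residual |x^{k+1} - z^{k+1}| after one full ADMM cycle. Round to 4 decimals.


ADMM iteration with rho = 2.0, z^k = 0.6599, u^k = -0.2175
Step 1: x-update.
Minimize 3*x^2 - 6*x + (2.0/2)*(x - 0.6599 - 0.2175)^2
FOC: (2*3 + 2.0)*x = 6 + 2.0*(0.6599 + 0.2175)
x^{k+1} = 0.9694
Step 2: z-update.
Minimize 8*z^2 + 4*z + (2.0/2)*(0.9694 - z - 0.2175)^2
FOC: (2*8 + 2.0)*z = -4 + 2.0*(0.9694 - 0.2175)
z^{k+1} = -0.1387
Step 3: u-update.
u^{k+1} = -0.2175 + 0.9694 + 0.1387 = 0.8905
Step 4: Primal residual = |0.9694 + 0.1387| = 1.108


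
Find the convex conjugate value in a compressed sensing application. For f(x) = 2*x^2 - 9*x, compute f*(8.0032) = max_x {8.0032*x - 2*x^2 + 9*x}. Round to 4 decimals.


f*(y) = sup_x {y*x - a*x^2 - b*x} = sup_x {(y-b)*x - a*x^2}
FOC: (y - b) - 2a*x = 0 => x* = (y - b)/(2a)
x* = (8.0032 + 9)/(2*2) = 4.2508
f*(8.0032) = (y-b)^2/(4a) = (8.0032 + 9)^2/(4*2)
= 289.1088/8 = 36.1386


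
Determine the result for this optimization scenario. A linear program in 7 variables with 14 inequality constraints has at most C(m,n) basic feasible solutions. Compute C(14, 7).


Each vertex corresponds to some choice of n active constraints out of m, so the number of vertices is at most C(m, n) = m! / (n!(m-n)!).
m = 14, n = 7
Numerator: 14 * 13 * 12 * 11 * 10 * 9 * 8
Denominator: 7! = 5040
C(14, 7) = 3432


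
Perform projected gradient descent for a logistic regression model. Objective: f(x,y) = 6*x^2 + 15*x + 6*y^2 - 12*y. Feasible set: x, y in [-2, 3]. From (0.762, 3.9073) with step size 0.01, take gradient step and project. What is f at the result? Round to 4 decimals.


Step 1: Compute gradient at (0.762, 3.9073).
grad_x = 2*6*0.762 + 15 = 24.144
grad_y = 2*6*3.9073 - 12 = 34.8876
Step 2: Gradient step.
x_raw = 0.762 - 0.01*24.144 = 0.5206
y_raw = 3.9073 - 0.01*34.8876 = 3.5584
Step 3: Project onto [-2, 3].
x_proj = clip(0.5206) = 0.5206
y_proj = clip(3.5584) = 3.0
Step 4: Evaluate f.
f(0.5206, 3.0) = 27.4343


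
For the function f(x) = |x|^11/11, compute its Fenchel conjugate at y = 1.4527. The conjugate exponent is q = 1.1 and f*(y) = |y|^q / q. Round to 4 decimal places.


The conjugate exponent q satisfies 1/p + 1/q = 1.
p = 11, so q = 11/(11 - 1) = 1.1
|y|^q = 1.4527^1.1 = 1.508
f*(1.4527) = 1.508 / 1.1 = 1.3709


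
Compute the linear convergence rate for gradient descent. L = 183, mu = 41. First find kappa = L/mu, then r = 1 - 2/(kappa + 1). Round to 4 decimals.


Step 1: Compute the condition number.
kappa = L/mu = 183/41 = 4.4634
Step 2: Compute the convergence rate.
r = 1 - 2/(kappa + 1) = 1 - 2*mu/(L + mu) = (L - mu)/(L + mu) = 142/224 = 0.6339


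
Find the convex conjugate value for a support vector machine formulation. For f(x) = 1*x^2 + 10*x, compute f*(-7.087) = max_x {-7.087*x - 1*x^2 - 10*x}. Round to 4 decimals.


f*(y) = sup_x {y*x - a*x^2 - b*x} = sup_x {(y-b)*x - a*x^2}
FOC: (y - b) - 2a*x = 0 => x* = (y - b)/(2a)
x* = (-7.087 - 10)/(2*1) = -8.5435
f*(-7.087) = (y-b)^2/(4a) = (-7.087 - 10)^2/(4*1)
= 291.9656/4 = 72.9914


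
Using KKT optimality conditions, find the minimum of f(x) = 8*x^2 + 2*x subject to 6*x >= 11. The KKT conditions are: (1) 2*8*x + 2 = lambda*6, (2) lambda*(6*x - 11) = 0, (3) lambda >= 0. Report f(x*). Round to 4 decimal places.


Step 1: Try lambda = 0 (constraint inactive).
x_unc = -2/(2*8) = -0.125
Check: 6*-0.125 = -0.75 < 11 -- violated!
Step 2: Constraint must be active: 6*x = 11
x* = 11/6 = 1.8333 (rounded; the exact value 11/6 is used below)
lambda = (2*8*(11/6) + 2)/6 = 5.2222
Step 3: Compute optimal value.
f(x*) = 8*(11/6)^2 + 2*(11/6) = 30.5556


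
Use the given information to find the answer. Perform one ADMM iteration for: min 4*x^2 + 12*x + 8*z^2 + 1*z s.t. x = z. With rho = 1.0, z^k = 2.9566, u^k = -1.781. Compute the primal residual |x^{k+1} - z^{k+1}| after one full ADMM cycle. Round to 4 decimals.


ADMM iteration with rho = 1.0, z^k = 2.9566, u^k = -1.781
Step 1: x-update.
Minimize 4*x^2 + 12*x + (1.0/2)*(x - 2.9566 - 1.781)^2
FOC: (2*4 + 1.0)*x = -12 + 1.0*(2.9566 + 1.781)
x^{k+1} = -0.8069
Step 2: z-update.
Minimize 8*z^2 + 1*z + (1.0/2)*(-0.8069 - z - 1.781)^2
FOC: (2*8 + 1.0)*z = -1 + 1.0*(-0.8069 - 1.781)
z^{k+1} = -0.2111
Step 3: u-update.
u^{k+1} = -1.781 - 0.8069 + 0.2111 = -2.3769
Step 4: Primal residual = |-0.8069 + 0.2111| = 0.5959


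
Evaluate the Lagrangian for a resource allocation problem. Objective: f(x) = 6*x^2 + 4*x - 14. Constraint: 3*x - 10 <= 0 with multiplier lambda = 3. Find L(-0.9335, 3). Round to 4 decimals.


Step 1: Evaluate f(x).
f(-0.9335) = 6*(-0.9335)^2 + 4*(-0.9335) - 14 = -12.5055
Step 2: Evaluate g(x).
g(-0.9335) = 3*-0.9335 - 10 = -12.8005
Step 3: Compute Lagrangian.
L = -12.5055 + 3*-12.8005 = -50.907


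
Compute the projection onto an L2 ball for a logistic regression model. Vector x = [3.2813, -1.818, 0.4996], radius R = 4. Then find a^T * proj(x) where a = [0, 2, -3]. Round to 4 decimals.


Step 1: Compute ||x|| (intermediates to 6 decimals).
||x|| = sqrt(3.2813^2 + (-1.818)^2 + 0.4996^2) = 3.784396
Step 2: Project.
Since ||x|| <= R, proj = x (no scaling needed).
proj(x) = [3.2813, -1.818, 0.4996]
Step 3: Dot product.
a^T * proj(x) = 0*3.2813 + 2*(-1.818) - 3*0.4996 = -5.1348


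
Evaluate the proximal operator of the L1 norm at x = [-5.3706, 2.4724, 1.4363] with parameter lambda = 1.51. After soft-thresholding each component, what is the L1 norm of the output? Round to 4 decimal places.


Soft-thresholding with lambda = 1.51:
prox(-5.3706) = sign(-5.3706)*max(|-5.3706| - 1.51, 0) = -3.8606
prox(2.4724) = sign(2.4724)*max(|2.4724| - 1.51, 0) = 0.9624
prox(1.4363) = sign(1.4363)*max(|1.4363| - 1.51, 0) = 0.0
prox(x) = [-3.8606, 0.9624, 0.0]
||prox(x)||_1 = 3.8606 + 0.9624 + 0.0 = 4.823


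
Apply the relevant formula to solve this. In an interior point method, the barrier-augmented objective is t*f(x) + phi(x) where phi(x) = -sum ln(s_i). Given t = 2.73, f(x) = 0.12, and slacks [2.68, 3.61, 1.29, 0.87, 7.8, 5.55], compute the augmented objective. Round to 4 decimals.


Step 1: Compute log-barrier.
ln values: [0.9858, 1.2837, 0.2546, -0.1393, 2.0541, 1.7138]
phi = -(0.9858 + 1.2837 + 0.2546 - 0.1393 + 2.0541 + 1.7138) = -6.1528
Step 2: Compute augmented objective.
t*f(x) = 2.73*0.12 = 0.3276
Total = 0.3276 - 6.1528 = -5.8252


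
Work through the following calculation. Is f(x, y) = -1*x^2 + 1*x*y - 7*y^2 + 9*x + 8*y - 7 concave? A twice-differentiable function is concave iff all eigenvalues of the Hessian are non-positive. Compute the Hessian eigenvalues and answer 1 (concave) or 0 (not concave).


The Hessian of f(x,y) = -1*x^2 + 1*x*y - 7*y^2 + 9*x + 8*y - 7 is:
H = [[-2, 1], [1, -14]]
Trace = -2 - 14 = -16
Determinant = -2*-14 - (1)^2 = 27
Discriminant = (-16)^2 - 4*27 = 148.0
Eigenvalues: lambda_1 = -14.0828, lambda_2 = -1.9172
The function is concave.

1


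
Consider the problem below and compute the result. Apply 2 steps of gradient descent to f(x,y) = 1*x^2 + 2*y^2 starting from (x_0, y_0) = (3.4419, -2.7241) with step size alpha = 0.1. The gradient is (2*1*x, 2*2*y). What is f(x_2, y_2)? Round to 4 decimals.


Gradient descent on f(x,y) = 1*x^2 + 2*y^2.
Starting point: (3.4419, -2.7241), alpha = 0.1
Step 1: grad_x = 2*1*3.4419 = 6.8838, grad_y = 2*2*-2.7241 = -10.8964
  x_1 = 3.4419 - 0.1*6.8838 = 2.7535
  y_1 = -2.7241 - 0.1*-10.8964 = -1.6345
Step 2: grad_x = 2*1*2.7535 = 5.507, grad_y = 2*2*-1.6345 = -6.5378
  x_2 = 2.7535 - 0.1*5.507 = 2.2028
  y_2 = -1.6345 - 0.1*-6.5378 = -0.9807
f(2.2028, -0.9807) = 1*2.2028^2 + 2*(-0.9807)^2 = 6.7758


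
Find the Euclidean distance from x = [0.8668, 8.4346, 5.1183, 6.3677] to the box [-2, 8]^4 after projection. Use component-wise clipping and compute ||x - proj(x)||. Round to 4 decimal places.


Project each component onto [-2, 8].
clip(0.8668) = 0.8668, clip(8.4346) = 8.0, clip(5.1183) = 5.1183, clip(6.3677) = 6.3677
Projection = [0.8668, 8.0, 5.1183, 6.3677]
Squared diffs: [0.0, 0.1889, 0.0, 0.0]
Distance = sqrt(0.1889) = 0.4346


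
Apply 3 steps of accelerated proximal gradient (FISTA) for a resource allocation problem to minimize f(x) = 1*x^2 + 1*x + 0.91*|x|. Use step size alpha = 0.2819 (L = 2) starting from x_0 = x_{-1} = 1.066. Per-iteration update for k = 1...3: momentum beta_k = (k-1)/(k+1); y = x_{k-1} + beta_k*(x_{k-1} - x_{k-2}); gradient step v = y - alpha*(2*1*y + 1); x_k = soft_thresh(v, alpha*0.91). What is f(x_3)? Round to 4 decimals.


FISTA on f(x) = 1*x^2 + 1*x + 0.91*|x|
L = 2, alpha = 0.2819
Iteration 1: beta = 0.0, y = 1.066 + 0.0*(1.066 - 1.066) = 1.066
  grad(y) = 3.132, v = y - alpha*grad = 0.1831
  prox(v) = soft_thresh(0.1831, 0.2565) = 0.0
Iteration 2: beta = 0.3333, y = 0.0 + 0.3333*(0.0 - 1.066) = -0.3553
  grad(y) = 0.2893, v = y - alpha*grad = -0.4369
  prox(v) = soft_thresh(-0.4369, 0.2565) = -0.1804
Iteration 3: beta = 0.5, y = -0.1804 + 0.5*(-0.1804 - 0.0) = -0.2706
  grad(y) = 0.4589, v = y - alpha*grad = -0.3999
  prox(v) = soft_thresh(-0.3999, 0.2565) = -0.1434
f(x_3) = 1*(-0.1434)^2 + 1*(-0.1434) + 0.91*|-0.1434| = 0.0077


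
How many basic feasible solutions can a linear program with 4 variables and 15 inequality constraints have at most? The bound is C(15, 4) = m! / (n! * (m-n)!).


Each vertex corresponds to some choice of n active constraints out of m, so the number of vertices is at most C(m, n) = m! / (n!(m-n)!).
m = 15, n = 4
Numerator: 15 * 14 * 13 * 12
Denominator: 4! = 24
C(15, 4) = 1365


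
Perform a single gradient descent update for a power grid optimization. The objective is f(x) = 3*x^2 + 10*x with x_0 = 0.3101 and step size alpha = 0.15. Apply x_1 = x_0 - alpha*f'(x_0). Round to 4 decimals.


We compute the gradient at x_0 and apply the update.
f'(x) = 6*x + 10
f'(0.3101) = 6*0.3101 + 10 = 11.8606
x_1 = 0.3101 - 0.15*11.8606 = -1.469


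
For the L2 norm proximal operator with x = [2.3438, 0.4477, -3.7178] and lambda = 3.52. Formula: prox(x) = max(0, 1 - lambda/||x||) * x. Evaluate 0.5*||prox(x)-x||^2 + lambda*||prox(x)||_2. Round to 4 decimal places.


Step 1: Compute ||x||.
||x|| = 4.4177
Step 2: Compute scaling factor.
scale = max(0, 1 - 3.52/4.4177) = 0.2032
Step 3: prox(x) = [0.4763, 0.091, -0.7555]
||prox(x)|| = 0.8977
Step 4: Proximal objective.
0.5*||prox-x||^2 = 6.1952
lambda*||prox|| = 3.1599
Total = 9.355


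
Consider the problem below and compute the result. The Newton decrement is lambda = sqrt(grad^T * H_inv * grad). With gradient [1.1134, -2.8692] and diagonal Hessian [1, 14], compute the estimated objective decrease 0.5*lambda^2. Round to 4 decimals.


Step 1: H is diagonal, so H^(-1) * g = [1.1134, -0.2049].
Step 2: g^T H^(-1) g = sum_i g_i^2 / H_ii
  = (1.1134)^2/1 + (-2.8692)^2/14
  = 1.2397 + 0.588 = 1.8277
Step 3: Objective decrease = 0.5 * g^T H^(-1) g = 0.9138


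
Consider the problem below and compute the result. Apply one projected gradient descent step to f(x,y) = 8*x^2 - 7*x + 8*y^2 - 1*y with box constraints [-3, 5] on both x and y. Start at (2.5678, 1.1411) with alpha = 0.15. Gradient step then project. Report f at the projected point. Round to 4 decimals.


Step 1: Compute gradient at (2.5678, 1.1411).
grad_x = 2*8*2.5678 - 7 = 34.0848
grad_y = 2*8*1.1411 - 1 = 17.2576
Step 2: Gradient step.
x_raw = 2.5678 - 0.15*34.0848 = -2.5449
y_raw = 1.1411 - 0.15*17.2576 = -1.4475
Step 3: Project onto [-3, 5].
x_proj = clip(-2.5449) = -2.5449
y_proj = clip(-1.4475) = -1.4475
Step 4: Evaluate f.
f(-2.5449, -1.4475) = 87.8379


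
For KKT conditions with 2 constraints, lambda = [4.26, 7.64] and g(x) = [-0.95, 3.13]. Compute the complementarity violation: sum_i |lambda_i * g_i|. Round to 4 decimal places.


KKT complementary slackness check:
lambda_1 * g_1 = 4.26 * -0.95 = -4.047
lambda_2 * g_2 = 7.64 * 3.13 = 23.9132
Total violation = 4.047 + 23.9132 = 27.9602


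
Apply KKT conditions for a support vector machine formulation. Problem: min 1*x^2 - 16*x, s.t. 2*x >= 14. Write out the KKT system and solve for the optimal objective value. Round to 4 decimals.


Step 1: Try lambda = 0 (constraint inactive).
Stationarity: 2*1*x - 16 = 0
x* = 16/(2*1) = 8.0
Check constraint: 2*8.0 = 16.0 >= 14 -- satisfied.
Step 2: Compute optimal value.
f(x*) = 1*8.0^2 - 16*8.0 = -64.0


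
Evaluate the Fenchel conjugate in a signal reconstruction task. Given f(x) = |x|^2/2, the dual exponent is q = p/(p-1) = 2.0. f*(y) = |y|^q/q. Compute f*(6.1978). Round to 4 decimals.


The conjugate exponent q satisfies 1/p + 1/q = 1.
p = 2, so q = 2/(2 - 1) = 2.0
|y|^q = 6.1978^2.0 = 38.4127
f*(6.1978) = 38.4127 / 2.0 = 19.2064


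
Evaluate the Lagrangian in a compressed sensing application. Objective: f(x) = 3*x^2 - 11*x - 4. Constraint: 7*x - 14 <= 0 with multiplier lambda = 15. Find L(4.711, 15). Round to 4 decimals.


Step 1: Evaluate f(x).
f(4.711) = 3*4.711^2 - 11*4.711 - 4 = 10.7596
Step 2: Evaluate g(x).
g(4.711) = 7*4.711 - 14 = 18.977
Step 3: Compute Lagrangian.
L = 10.7596 + 15*18.977 = 295.4146


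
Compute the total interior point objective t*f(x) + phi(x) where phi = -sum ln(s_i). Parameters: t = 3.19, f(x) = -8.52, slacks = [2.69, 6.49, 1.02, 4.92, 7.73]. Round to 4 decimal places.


Step 1: Compute log-barrier.
ln values: [0.9895, 1.8703, 0.0198, 1.5933, 2.0451]
phi = -(0.9895 + 1.8703 + 0.0198 + 1.5933 + 2.0451) = -6.518
Step 2: Compute augmented objective.
t*f(x) = 3.19*-8.52 = -27.1788
Total = -27.1788 - 6.518 = -33.6968


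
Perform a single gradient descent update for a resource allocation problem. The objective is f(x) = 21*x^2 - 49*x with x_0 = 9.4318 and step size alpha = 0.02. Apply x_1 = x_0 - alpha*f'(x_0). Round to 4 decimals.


We compute the gradient at x_0 and apply the update.
f'(x) = 42*x - 49
f'(9.4318) = 42*9.4318 - 49 = 347.1356
x_1 = 9.4318 - 0.02*347.1356 = 2.4891


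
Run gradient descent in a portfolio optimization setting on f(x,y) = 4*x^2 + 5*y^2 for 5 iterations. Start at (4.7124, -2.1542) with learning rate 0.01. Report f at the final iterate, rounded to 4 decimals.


Gradient descent on f(x,y) = 4*x^2 + 5*y^2.
Starting point: (4.7124, -2.1542), alpha = 0.01
Step 1: grad_x = 2*4*4.7124 = 37.6992, grad_y = 2*5*-2.1542 = -21.542
  x_1 = 4.7124 - 0.01*37.6992 = 4.3354
  y_1 = -2.1542 - 0.01*-21.542 = -1.9388
Step 2: grad_x = 2*4*4.3354 = 34.6833, grad_y = 2*5*-1.9388 = -19.3878
  x_2 = 4.3354 - 0.01*34.6833 = 3.9886
  y_2 = -1.9388 - 0.01*-19.3878 = -1.7449
Step 3: grad_x = 2*4*3.9886 = 31.9086, grad_y = 2*5*-1.7449 = -17.449
  x_3 = 3.9886 - 0.01*31.9086 = 3.6695
  y_3 = -1.7449 - 0.01*-17.449 = -1.5704
Step 4: grad_x = 2*4*3.6695 = 29.3559, grad_y = 2*5*-1.5704 = -15.7041
  x_4 = 3.6695 - 0.01*29.3559 = 3.3759
  y_4 = -1.5704 - 0.01*-15.7041 = -1.4134
Step 5: grad_x = 2*4*3.3759 = 27.0074, grad_y = 2*5*-1.4134 = -14.1337
  x_5 = 3.3759 - 0.01*27.0074 = 3.1059
  y_5 = -1.4134 - 0.01*-14.1337 = -1.272
f(3.1059, -1.272) = 4*3.1059^2 + 5*(-1.272)^2 = 46.6757


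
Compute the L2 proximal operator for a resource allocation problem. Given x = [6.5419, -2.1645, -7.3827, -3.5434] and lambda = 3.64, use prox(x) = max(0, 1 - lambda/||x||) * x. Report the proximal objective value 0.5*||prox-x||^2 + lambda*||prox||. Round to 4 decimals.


Step 1: Compute ||x||.
||x|| = 10.7024
Step 2: Compute scaling factor.
scale = max(0, 1 - 3.64/10.7024) = 0.6599
Step 3: prox(x) = [4.3169, -1.4283, -4.8718, -2.3383]
||prox(x)|| = 7.0624
Step 4: Proximal objective.
0.5*||prox-x||^2 = 6.6248
lambda*||prox|| = 25.7071
Total = 32.332


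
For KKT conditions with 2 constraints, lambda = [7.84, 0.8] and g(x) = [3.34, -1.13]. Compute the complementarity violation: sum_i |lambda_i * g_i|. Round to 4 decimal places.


KKT complementary slackness check:
lambda_1 * g_1 = 7.84 * 3.34 = 26.1856
lambda_2 * g_2 = 0.8 * -1.13 = -0.904
Total violation = 26.1856 + 0.904 = 27.0896


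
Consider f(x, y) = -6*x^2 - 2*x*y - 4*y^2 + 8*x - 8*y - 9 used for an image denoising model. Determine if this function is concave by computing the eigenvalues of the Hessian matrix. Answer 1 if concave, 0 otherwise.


The Hessian of f(x,y) = -6*x^2 - 2*x*y - 4*y^2 + 8*x - 8*y - 9 is:
H = [[-12, -2], [-2, -8]]
Trace = -12 - 8 = -20
Determinant = -12*-8 - (-2)^2 = 92
Discriminant = (-20)^2 - 4*92 = 32.0
Eigenvalues: lambda_1 = -12.8284, lambda_2 = -7.1716
The function is concave.

1


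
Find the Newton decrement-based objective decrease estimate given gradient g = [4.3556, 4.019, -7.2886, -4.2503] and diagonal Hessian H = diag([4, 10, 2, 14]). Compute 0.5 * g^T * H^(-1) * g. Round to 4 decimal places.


Step 1: H is diagonal, so H^(-1) * g = [1.0889, 0.4019, -3.6443, -0.3036].
Step 2: g^T H^(-1) g = sum_i g_i^2 / H_ii
  = (4.3556)^2/4 + (4.019)^2/10 + (-7.2886)^2/2 + (-4.2503)^2/14
  = 4.7428 + 1.6152 + 26.5618 + 1.2904 = 34.2103
Step 3: Objective decrease = 0.5 * g^T H^(-1) g = 17.1051


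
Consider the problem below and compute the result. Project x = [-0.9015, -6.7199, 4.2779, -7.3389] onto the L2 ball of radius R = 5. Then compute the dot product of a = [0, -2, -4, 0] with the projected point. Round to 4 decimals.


Step 1: Compute ||x|| (intermediates to 6 decimals).
||x|| = sqrt((-0.9015)^2 + (-6.7199)^2 + 4.2779^2 + (-7.3389)^2) = 10.868746
Step 2: Project.
Since ||x|| > R, scale = R/||x|| = 5/10.868746 = 0.460035, proj(x) = scale * x
proj(x) = [-0.414722, -3.091389, 1.967984, -3.376151]
Step 3: Dot product.
a^T * proj(x) = 0*(-0.414722) - 2*(-3.091389) - 4*1.967984 + 0*(-3.376151) = -1.6892


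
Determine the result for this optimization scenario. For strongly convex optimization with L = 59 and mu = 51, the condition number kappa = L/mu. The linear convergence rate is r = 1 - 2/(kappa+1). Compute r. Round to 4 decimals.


Step 1: Compute the condition number.
kappa = L/mu = 59/51 = 1.1569
Step 2: Compute the convergence rate.
r = 1 - 2/(kappa + 1) = 1 - 2*mu/(L + mu) = (L - mu)/(L + mu) = 8/110 = 0.0727


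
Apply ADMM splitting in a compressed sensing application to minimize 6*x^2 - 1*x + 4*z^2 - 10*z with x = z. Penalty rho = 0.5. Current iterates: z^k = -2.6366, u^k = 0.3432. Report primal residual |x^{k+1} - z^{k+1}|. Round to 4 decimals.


ADMM iteration with rho = 0.5, z^k = -2.6366, u^k = 0.3432
Step 1: x-update.
Minimize 6*x^2 - 1*x + (0.5/2)*(x + 2.6366 + 0.3432)^2
FOC: (2*6 + 0.5)*x = 1 + 0.5*(-2.6366 - 0.3432)
x^{k+1} = -0.0392
Step 2: z-update.
Minimize 4*z^2 - 10*z + (0.5/2)*(-0.0392 - z + 0.3432)^2
FOC: (2*4 + 0.5)*z = 10 + 0.5*(-0.0392 + 0.3432)
z^{k+1} = 1.1944
Step 3: u-update.
u^{k+1} = 0.3432 - 0.0392 - 1.1944 = -0.8903
Step 4: Primal residual = |-0.0392 - 1.1944| = 1.2335


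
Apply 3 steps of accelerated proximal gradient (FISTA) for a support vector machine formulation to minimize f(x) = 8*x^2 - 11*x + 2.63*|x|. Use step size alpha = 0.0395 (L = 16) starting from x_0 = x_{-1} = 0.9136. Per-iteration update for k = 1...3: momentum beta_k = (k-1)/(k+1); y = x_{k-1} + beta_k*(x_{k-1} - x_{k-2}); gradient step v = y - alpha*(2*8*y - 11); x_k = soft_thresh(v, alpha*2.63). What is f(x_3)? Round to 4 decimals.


FISTA on f(x) = 8*x^2 - 11*x + 2.63*|x|
L = 16, alpha = 0.0395
Iteration 1: beta = 0.0, y = 0.9136 + 0.0*(0.9136 - 0.9136) = 0.9136
  grad(y) = 3.6176, v = y - alpha*grad = 0.7707
  prox(v) = soft_thresh(0.7707, 0.1039) = 0.6668
Iteration 2: beta = 0.3333, y = 0.6668 + 0.3333*(0.6668 - 0.9136) = 0.5846
  grad(y) = -1.647, v = y - alpha*grad = 0.6496
  prox(v) = soft_thresh(0.6496, 0.1039) = 0.5457
Iteration 3: beta = 0.5, y = 0.5457 + 0.5*(0.5457 - 0.6668) = 0.4852
  grad(y) = -3.237, v = y - alpha*grad = 0.613
  prox(v) = soft_thresh(0.613, 0.1039) = 0.5092
f(x_3) = 8*0.5092^2 - 11*0.5092 + 2.63*|0.5092| = -2.1877


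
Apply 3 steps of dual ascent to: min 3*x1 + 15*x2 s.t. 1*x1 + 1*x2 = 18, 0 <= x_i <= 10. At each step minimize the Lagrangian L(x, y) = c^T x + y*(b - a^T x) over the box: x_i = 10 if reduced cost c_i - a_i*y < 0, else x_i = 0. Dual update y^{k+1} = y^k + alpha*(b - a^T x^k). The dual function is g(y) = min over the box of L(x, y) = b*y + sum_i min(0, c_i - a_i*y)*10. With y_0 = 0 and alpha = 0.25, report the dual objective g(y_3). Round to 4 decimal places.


Dual ascent for LP: min 3*x1 + 15*x2, 1*x1 + 1*x2 = 18, 0 <= x_i <= 10
Step 1: y^k = 0.0, reduced costs: (3.0, 15.0)
  x^k = (0.0, 0.0), subgradient = b - a^T x = 18.0
  y^{k+1} = 0.0 + 0.25*18.0 = 4.5
Step 2: y^k = 4.5, reduced costs: (-1.5, 10.5)
  x^k = (10.0, 0.0), subgradient = b - a^T x = 8.0
  y^{k+1} = 4.5 + 0.25*8.0 = 6.5
Step 3: y^k = 6.5, reduced costs: (-3.5, 8.5)
  x^k = (10.0, 0.0), subgradient = b - a^T x = 8.0
  y^{k+1} = 6.5 + 0.25*8.0 = 8.5
Dual objective at y_3 = 8.5: reduced costs (-5.5, 6.5), box minimizer x = (10.0, 0.0)
g(y_3) = b*y + (c1 - a1*y)*x1 + (c2 - a2*y)*x2 = 18*8.5 + (-5.5)*10.0 + 6.5*0.0 = 153.0 - 55.0 + 0.0 = 98.0


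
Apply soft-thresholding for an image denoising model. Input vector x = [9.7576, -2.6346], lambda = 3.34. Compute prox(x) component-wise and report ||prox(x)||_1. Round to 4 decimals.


Soft-thresholding with lambda = 3.34:
prox(9.7576) = sign(9.7576)*max(|9.7576| - 3.34, 0) = 6.4176
prox(-2.6346) = sign(-2.6346)*max(|-2.6346| - 3.34, 0) = 0.0
prox(x) = [6.4176, 0.0]
||prox(x)||_1 = 6.4176 + 0.0 = 6.4176


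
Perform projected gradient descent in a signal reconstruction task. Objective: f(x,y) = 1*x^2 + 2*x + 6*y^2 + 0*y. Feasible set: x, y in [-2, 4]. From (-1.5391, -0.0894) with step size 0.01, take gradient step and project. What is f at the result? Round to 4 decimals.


Step 1: Compute gradient at (-1.5391, -0.0894).
grad_x = 2*1*-1.5391 + 2 = -1.0782
grad_y = 2*6*-0.0894 + 0 = -1.0728
Step 2: Gradient step.
x_raw = -1.5391 - 0.01*-1.0782 = -1.5283
y_raw = -0.0894 - 0.01*-1.0728 = -0.0787
Step 3: Project onto [-2, 4].
x_proj = clip(-1.5283) = -1.5283
y_proj = clip(-0.0787) = -0.0787
Step 4: Evaluate f.
f(-1.5283, -0.0787) = -0.6837


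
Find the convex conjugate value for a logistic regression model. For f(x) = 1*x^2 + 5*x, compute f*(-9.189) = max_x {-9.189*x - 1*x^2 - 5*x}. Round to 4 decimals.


f*(y) = sup_x {y*x - a*x^2 - b*x} = sup_x {(y-b)*x - a*x^2}
FOC: (y - b) - 2a*x = 0 => x* = (y - b)/(2a)
x* = (-9.189 - 5)/(2*1) = -7.0945
f*(-9.189) = (y-b)^2/(4a) = (-9.189 - 5)^2/(4*1)
= 201.3277/4 = 50.3319


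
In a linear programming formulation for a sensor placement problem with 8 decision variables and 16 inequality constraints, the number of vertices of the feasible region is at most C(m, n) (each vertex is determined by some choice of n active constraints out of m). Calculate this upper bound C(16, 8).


Each vertex corresponds to some choice of n active constraints out of m, so the number of vertices is at most C(m, n) = m! / (n!(m-n)!).
m = 16, n = 8
Numerator: 16 * 15 * 14 * 13 * 12 * 11 * 10 * 9
Denominator: 8! = 40320
C(16, 8) = 12870


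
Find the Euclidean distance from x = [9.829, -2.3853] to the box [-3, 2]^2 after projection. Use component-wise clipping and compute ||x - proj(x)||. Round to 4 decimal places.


Project each component onto [-3, 2].
clip(9.829) = 2.0, clip(-2.3853) = -2.3853
Projection = [2.0, -2.3853]
Squared diffs: [61.2932, 0.0]
Distance = sqrt(61.2932) = 7.829


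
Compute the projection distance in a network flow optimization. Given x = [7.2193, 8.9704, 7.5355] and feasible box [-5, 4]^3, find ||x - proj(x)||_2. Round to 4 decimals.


Project each component onto [-5, 4].
clip(7.2193) = 4.0, clip(8.9704) = 4.0, clip(7.5355) = 4.0
Projection = [4.0, 4.0, 4.0]
Squared diffs: [10.3639, 24.7049, 12.4998]
Distance = sqrt(47.5686) = 6.897


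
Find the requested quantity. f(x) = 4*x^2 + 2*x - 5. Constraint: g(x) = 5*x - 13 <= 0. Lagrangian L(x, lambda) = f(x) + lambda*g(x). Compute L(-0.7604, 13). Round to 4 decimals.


Step 1: Evaluate f(x).
f(-0.7604) = 4*(-0.7604)^2 + 2*(-0.7604) - 5 = -4.208
Step 2: Evaluate g(x).
g(-0.7604) = 5*-0.7604 - 13 = -16.802
Step 3: Compute Lagrangian.
L = -4.208 + 13*-16.802 = -222.634


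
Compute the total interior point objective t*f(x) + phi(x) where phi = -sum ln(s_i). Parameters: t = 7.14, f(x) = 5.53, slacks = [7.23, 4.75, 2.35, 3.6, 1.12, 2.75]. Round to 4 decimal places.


Step 1: Compute log-barrier.
ln values: [1.9782, 1.5581, 0.8544, 1.2809, 0.1133, 1.0116]
phi = -(1.9782 + 1.5581 + 0.8544 + 1.2809 + 0.1133 + 1.0116) = -6.7967
Step 2: Compute augmented objective.
t*f(x) = 7.14*5.53 = 39.4842
Total = 39.4842 - 6.7967 = 32.6875


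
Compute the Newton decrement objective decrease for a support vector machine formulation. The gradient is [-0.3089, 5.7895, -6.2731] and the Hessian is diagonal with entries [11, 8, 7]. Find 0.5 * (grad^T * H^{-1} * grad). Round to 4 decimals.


Step 1: H is diagonal, so H^(-1) * g = [-0.0281, 0.7237, -0.8962].
Step 2: g^T H^(-1) g = sum_i g_i^2 / H_ii
  = (-0.3089)^2/11 + (5.7895)^2/8 + (-6.2731)^2/7
  = 0.0087 + 4.1898 + 5.6217 = 9.8201
Step 3: Objective decrease = 0.5 * g^T H^(-1) g = 4.9101


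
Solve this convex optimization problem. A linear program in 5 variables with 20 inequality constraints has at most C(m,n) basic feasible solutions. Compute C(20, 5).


Each vertex corresponds to some choice of n active constraints out of m, so the number of vertices is at most C(m, n) = m! / (n!(m-n)!).
m = 20, n = 5
Numerator: 20 * 19 * 18 * 17 * 16
Denominator: 5! = 120
C(20, 5) = 15504


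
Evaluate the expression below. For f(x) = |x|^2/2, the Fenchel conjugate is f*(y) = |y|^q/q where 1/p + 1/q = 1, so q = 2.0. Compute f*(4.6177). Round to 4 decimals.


The conjugate exponent q satisfies 1/p + 1/q = 1.
p = 2, so q = 2/(2 - 1) = 2.0
|y|^q = 4.6177^2.0 = 21.3232
f*(4.6177) = 21.3232 / 2.0 = 10.6616


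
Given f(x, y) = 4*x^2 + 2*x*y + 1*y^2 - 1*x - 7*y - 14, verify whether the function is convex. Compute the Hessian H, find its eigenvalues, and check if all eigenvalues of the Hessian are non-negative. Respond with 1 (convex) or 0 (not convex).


The Hessian of f(x,y) = 4*x^2 + 2*x*y + 1*y^2 - 1*x - 7*y - 14 is:
H = [[8, 2], [2, 2]]
Trace = 8 + 2 = 10
Determinant = 8*2 - (2)^2 = 12
Discriminant = (10)^2 - 4*12 = 52.0
Eigenvalues: lambda_1 = 1.3944, lambda_2 = 8.6056
The function is convex.

1


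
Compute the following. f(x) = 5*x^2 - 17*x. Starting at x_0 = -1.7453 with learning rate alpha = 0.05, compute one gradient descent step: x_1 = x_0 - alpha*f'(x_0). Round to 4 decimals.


We compute the gradient at x_0 and apply the update.
f'(x) = 10*x - 17
f'(-1.7453) = 10*-1.7453 - 17 = -34.453
x_1 = -1.7453 - 0.05*-34.453 = -0.0227


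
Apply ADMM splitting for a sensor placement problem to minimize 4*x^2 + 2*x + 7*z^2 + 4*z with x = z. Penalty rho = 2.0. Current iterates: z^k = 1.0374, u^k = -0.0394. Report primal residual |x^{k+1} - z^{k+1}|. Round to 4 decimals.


ADMM iteration with rho = 2.0, z^k = 1.0374, u^k = -0.0394
Step 1: x-update.
Minimize 4*x^2 + 2*x + (2.0/2)*(x - 1.0374 - 0.0394)^2
FOC: (2*4 + 2.0)*x = -2 + 2.0*(1.0374 + 0.0394)
x^{k+1} = 0.0154
Step 2: z-update.
Minimize 7*z^2 + 4*z + (2.0/2)*(0.0154 - z - 0.0394)^2
FOC: (2*7 + 2.0)*z = -4 + 2.0*(0.0154 - 0.0394)
z^{k+1} = -0.253
Step 3: u-update.
u^{k+1} = -0.0394 + 0.0154 + 0.253 = 0.229
Step 4: Primal residual = |0.0154 + 0.253| = 0.2684


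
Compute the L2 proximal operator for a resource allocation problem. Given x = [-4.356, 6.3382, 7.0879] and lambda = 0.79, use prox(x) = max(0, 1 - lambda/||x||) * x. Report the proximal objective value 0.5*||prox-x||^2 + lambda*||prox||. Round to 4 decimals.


Step 1: Compute ||x||.
||x|| = 10.4588
Step 2: Compute scaling factor.
scale = max(0, 1 - 0.79/10.4588) = 0.9245
Step 3: prox(x) = [-4.027, 5.8594, 6.5525]
||prox(x)|| = 9.6688
Step 4: Proximal objective.
0.5*||prox-x||^2 = 0.3121
lambda*||prox|| = 7.6384
Total = 7.9504


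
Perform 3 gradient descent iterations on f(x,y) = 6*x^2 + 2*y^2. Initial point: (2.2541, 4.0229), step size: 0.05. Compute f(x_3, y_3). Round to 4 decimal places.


Gradient descent on f(x,y) = 6*x^2 + 2*y^2.
Starting point: (2.2541, 4.0229), alpha = 0.05
Step 1: grad_x = 2*6*2.2541 = 27.0492, grad_y = 2*2*4.0229 = 16.0916
  x_1 = 2.2541 - 0.05*27.0492 = 0.9016
  y_1 = 4.0229 - 0.05*16.0916 = 3.2183
Step 2: grad_x = 2*6*0.9016 = 10.8197, grad_y = 2*2*3.2183 = 12.8733
  x_2 = 0.9016 - 0.05*10.8197 = 0.3607
  y_2 = 3.2183 - 0.05*12.8733 = 2.5747
Step 3: grad_x = 2*6*0.3607 = 4.3279, grad_y = 2*2*2.5747 = 10.2986
  x_3 = 0.3607 - 0.05*4.3279 = 0.1443
  y_3 = 2.5747 - 0.05*10.2986 = 2.0597
f(0.1443, 2.0597) = 6*0.1443^2 + 2*2.0597^2 = 8.6098


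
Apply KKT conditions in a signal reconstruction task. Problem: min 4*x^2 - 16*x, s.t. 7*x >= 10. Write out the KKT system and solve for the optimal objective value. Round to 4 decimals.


Step 1: Try lambda = 0 (constraint inactive).
Stationarity: 2*4*x - 16 = 0
x* = 16/(2*4) = 2.0
Check constraint: 7*2.0 = 14.0 >= 10 -- satisfied.
Step 2: Compute optimal value.
f(x*) = 4*2.0^2 - 16*2.0 = -16.0


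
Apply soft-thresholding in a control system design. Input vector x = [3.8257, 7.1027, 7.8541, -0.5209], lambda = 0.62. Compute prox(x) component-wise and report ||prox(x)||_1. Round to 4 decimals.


Soft-thresholding with lambda = 0.62:
prox(3.8257) = sign(3.8257)*max(|3.8257| - 0.62, 0) = 3.2057
prox(7.1027) = sign(7.1027)*max(|7.1027| - 0.62, 0) = 6.4827
prox(7.8541) = sign(7.8541)*max(|7.8541| - 0.62, 0) = 7.2341
prox(-0.5209) = sign(-0.5209)*max(|-0.5209| - 0.62, 0) = 0.0
prox(x) = [3.2057, 6.4827, 7.2341, 0.0]
||prox(x)||_1 = 3.2057 + 6.4827 + 7.2341 + 0.0 = 16.9225


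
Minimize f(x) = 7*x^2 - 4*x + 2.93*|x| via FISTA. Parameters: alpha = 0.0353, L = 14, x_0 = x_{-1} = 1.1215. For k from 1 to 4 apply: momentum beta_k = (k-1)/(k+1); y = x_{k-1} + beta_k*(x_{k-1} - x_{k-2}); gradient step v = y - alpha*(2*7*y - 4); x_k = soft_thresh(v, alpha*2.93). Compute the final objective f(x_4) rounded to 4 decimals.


FISTA on f(x) = 7*x^2 - 4*x + 2.93*|x|
L = 14, alpha = 0.0353
Iteration 1: beta = 0.0, y = 1.1215 + 0.0*(1.1215 - 1.1215) = 1.1215
  grad(y) = 11.701, v = y - alpha*grad = 0.7085
  prox(v) = soft_thresh(0.7085, 0.1034) = 0.605
Iteration 2: beta = 0.3333, y = 0.605 + 0.3333*(0.605 - 1.1215) = 0.4329
  grad(y) = 2.0601, v = y - alpha*grad = 0.3601
  prox(v) = soft_thresh(0.3601, 0.1034) = 0.2567
Iteration 3: beta = 0.5, y = 0.2567 + 0.5*(0.2567 - 0.605) = 0.0826
  grad(y) = -2.8442, v = y - alpha*grad = 0.183
  prox(v) = soft_thresh(0.183, 0.1034) = 0.0795
Iteration 4: beta = 0.6, y = 0.0795 + 0.6*(0.0795 - 0.2567) = -0.0268
  grad(y) = -4.3749, v = y - alpha*grad = 0.1277
  prox(v) = soft_thresh(0.1277, 0.1034) = 0.0242
f(x_4) = 7*0.0242^2 - 4*0.0242 + 2.93*|0.0242| = -0.0218


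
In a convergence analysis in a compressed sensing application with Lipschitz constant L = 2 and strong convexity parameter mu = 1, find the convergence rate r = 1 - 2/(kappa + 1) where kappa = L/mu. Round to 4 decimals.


Step 1: Compute the condition number.
kappa = L/mu = 2/1 = 2.0
Step 2: Compute the convergence rate.
r = 1 - 2/(kappa + 1) = 1 - 2*mu/(L + mu) = (L - mu)/(L + mu) = 1/3 = 0.3333


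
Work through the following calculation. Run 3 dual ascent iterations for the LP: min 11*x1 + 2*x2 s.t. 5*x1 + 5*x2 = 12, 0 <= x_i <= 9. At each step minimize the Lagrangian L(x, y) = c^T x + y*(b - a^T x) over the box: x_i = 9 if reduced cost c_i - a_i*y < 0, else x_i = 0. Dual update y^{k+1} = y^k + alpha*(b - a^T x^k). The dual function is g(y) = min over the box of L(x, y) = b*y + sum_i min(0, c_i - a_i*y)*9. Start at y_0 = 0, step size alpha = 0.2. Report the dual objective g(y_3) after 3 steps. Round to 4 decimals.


Dual ascent for LP: min 11*x1 + 2*x2, 5*x1 + 5*x2 = 12, 0 <= x_i <= 9
Step 1: y^k = 0.0, reduced costs: (11.0, 2.0)
  x^k = (0.0, 0.0), subgradient = b - a^T x = 12.0
  y^{k+1} = 0.0 + 0.2*12.0 = 2.4
Step 2: y^k = 2.4, reduced costs: (-1.0, -10.0)
  x^k = (9.0, 9.0), subgradient = b - a^T x = -78.0
  y^{k+1} = 2.4 + 0.2*-78.0 = -13.2
Step 3: y^k = -13.2, reduced costs: (77.0, 68.0)
  x^k = (0.0, 0.0), subgradient = b - a^T x = 12.0
  y^{k+1} = -13.2 + 0.2*12.0 = -10.8
Dual objective at y_3 = -10.8: reduced costs (65.0, 56.0), box minimizer x = (0.0, 0.0)
g(y_3) = b*y + (c1 - a1*y)*x1 + (c2 - a2*y)*x2 = 12*(-10.8) + 65.0*0.0 + 56.0*0.0 = -129.6 + 0.0 + 0.0 = -129.6


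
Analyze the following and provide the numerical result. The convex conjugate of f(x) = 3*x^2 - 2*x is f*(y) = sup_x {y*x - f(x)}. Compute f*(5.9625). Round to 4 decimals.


f*(y) = sup_x {y*x - a*x^2 - b*x} = sup_x {(y-b)*x - a*x^2}
FOC: (y - b) - 2a*x = 0 => x* = (y - b)/(2a)
x* = (5.9625 + 2)/(2*3) = 1.3271
f*(5.9625) = (y-b)^2/(4a) = (5.9625 + 2)^2/(4*3)
= 63.4014/12 = 5.2835


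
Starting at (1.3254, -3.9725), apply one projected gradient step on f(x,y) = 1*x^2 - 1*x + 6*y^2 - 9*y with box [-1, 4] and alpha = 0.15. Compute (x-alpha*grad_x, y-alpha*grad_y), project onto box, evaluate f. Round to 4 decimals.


Step 1: Compute gradient at (1.3254, -3.9725).
grad_x = 2*1*1.3254 - 1 = 1.6508
grad_y = 2*6*-3.9725 - 9 = -56.67
Step 2: Gradient step.
x_raw = 1.3254 - 0.15*1.6508 = 1.0778
y_raw = -3.9725 - 0.15*-56.67 = 4.528
Step 3: Project onto [-1, 4].
x_proj = clip(1.0778) = 1.0778
y_proj = clip(4.528) = 4.0
Step 4: Evaluate f.
f(1.0778, 4.0) = 60.0838


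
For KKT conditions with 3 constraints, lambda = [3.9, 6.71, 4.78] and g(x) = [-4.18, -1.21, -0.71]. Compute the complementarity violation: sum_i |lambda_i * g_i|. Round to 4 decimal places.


KKT complementary slackness check:
lambda_1 * g_1 = 3.9 * -4.18 = -16.302
lambda_2 * g_2 = 6.71 * -1.21 = -8.1191
lambda_3 * g_3 = 4.78 * -0.71 = -3.3938
Total violation = 16.302 + 8.1191 + 3.3938 = 27.8149


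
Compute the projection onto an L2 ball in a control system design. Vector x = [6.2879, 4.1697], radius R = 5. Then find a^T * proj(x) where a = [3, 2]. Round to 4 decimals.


Step 1: Compute ||x|| (intermediates to 6 decimals).
||x|| = sqrt(6.2879^2 + 4.1697^2) = 7.544805
Step 2: Project.
Since ||x|| > R, scale = R/||x|| = 5/7.544805 = 0.662708, proj(x) = scale * x
proj(x) = [4.167042, 2.763294]
Step 3: Dot product.
a^T * proj(x) = 3*4.167042 + 2*2.763294 = 18.0277


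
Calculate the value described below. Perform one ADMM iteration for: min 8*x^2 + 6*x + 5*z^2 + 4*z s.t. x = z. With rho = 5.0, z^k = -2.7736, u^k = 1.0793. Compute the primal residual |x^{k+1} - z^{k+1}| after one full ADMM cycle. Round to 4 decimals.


ADMM iteration with rho = 5.0, z^k = -2.7736, u^k = 1.0793
Step 1: x-update.
Minimize 8*x^2 + 6*x + (5.0/2)*(x + 2.7736 + 1.0793)^2
FOC: (2*8 + 5.0)*x = -6 + 5.0*(-2.7736 - 1.0793)
x^{k+1} = -1.2031
Step 2: z-update.
Minimize 5*z^2 + 4*z + (5.0/2)*(-1.2031 - z + 1.0793)^2
FOC: (2*5 + 5.0)*z = -4 + 5.0*(-1.2031 + 1.0793)
z^{k+1} = -0.3079
Step 3: u-update.
u^{k+1} = 1.0793 - 1.2031 + 0.3079 = 0.1842
Step 4: Primal residual = |-1.2031 + 0.3079| = 0.8951


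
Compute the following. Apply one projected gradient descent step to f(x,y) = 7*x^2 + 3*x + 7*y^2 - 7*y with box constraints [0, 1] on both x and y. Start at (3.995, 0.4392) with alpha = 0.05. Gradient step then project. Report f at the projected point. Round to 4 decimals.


Step 1: Compute gradient at (3.995, 0.4392).
grad_x = 2*7*3.995 + 3 = 58.93
grad_y = 2*7*0.4392 - 7 = -0.8512
Step 2: Gradient step.
x_raw = 3.995 - 0.05*58.93 = 1.0485
y_raw = 0.4392 - 0.05*-0.8512 = 0.4818
Step 3: Project onto [0, 1].
x_proj = clip(1.0485) = 1.0
y_proj = clip(0.4818) = 0.4818
Step 4: Evaluate f.
f(1.0, 0.4818) = 8.2523


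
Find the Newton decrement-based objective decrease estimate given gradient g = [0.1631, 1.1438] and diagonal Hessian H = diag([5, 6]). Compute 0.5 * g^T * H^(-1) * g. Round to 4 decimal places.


Step 1: H is diagonal, so H^(-1) * g = [0.0326, 0.1906].
Step 2: g^T H^(-1) g = sum_i g_i^2 / H_ii
  = (0.1631)^2/5 + (1.1438)^2/6
  = 0.0053 + 0.218 = 0.2234
Step 3: Objective decrease = 0.5 * g^T H^(-1) g = 0.1117


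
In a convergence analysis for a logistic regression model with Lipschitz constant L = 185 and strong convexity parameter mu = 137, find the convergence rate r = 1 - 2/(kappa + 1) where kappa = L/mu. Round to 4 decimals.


Step 1: Compute the condition number.
kappa = L/mu = 185/137 = 1.3504
Step 2: Compute the convergence rate.
r = 1 - 2/(kappa + 1) = 1 - 2*mu/(L + mu) = (L - mu)/(L + mu) = 48/322 = 0.1491


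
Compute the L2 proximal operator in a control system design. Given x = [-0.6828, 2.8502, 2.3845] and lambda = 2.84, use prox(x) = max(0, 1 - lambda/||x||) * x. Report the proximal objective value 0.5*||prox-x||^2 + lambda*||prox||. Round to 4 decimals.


Step 1: Compute ||x||.
||x|| = 3.7783
Step 2: Compute scaling factor.
scale = max(0, 1 - 2.84/3.7783) = 0.2483
Step 3: prox(x) = [-0.1696, 0.7078, 0.5922]
||prox(x)|| = 0.9383
Step 4: Proximal objective.
0.5*||prox-x||^2 = 4.0328
lambda*||prox|| = 2.6648
Total = 6.6976


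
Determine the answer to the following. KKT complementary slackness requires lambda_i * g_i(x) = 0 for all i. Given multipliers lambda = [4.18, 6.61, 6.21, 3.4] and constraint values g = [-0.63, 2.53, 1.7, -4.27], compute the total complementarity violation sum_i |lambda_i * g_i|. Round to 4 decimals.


KKT complementary slackness check:
lambda_1 * g_1 = 4.18 * -0.63 = -2.6334
lambda_2 * g_2 = 6.61 * 2.53 = 16.7233
lambda_3 * g_3 = 6.21 * 1.7 = 10.557
lambda_4 * g_4 = 3.4 * -4.27 = -14.518
Total violation = 2.6334 + 16.7233 + 10.557 + 14.518 = 44.4317
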